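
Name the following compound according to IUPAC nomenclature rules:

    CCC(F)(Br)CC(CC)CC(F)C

6-bromo-4-ethyl-2,6-difluorooctane

The longest continuous carbon chain has 8 atoms, so the parent hydride is octane.
The numbering direction is chosen so that the substituent locant set {2,4,6,6} is lower than {3,3,5,7} at the first point of difference.
That gives a bromo group at C-6; an ethyl group at C-4; fluoro groups at C-2 and C-6.
Substituent prefixes are cited in alphabetical order (multiplying prefixes like di-/tri- are ignored for ordering).
Assembling the pieces gives 6-bromo-4-ethyl-2,6-difluorooctane.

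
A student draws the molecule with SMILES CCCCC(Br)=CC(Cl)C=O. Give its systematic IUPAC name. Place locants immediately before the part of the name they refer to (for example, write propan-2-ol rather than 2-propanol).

The longest chain bearing the –CHO group and the multiple bond is 8 carbons long (octane).
An aldehyde (terminal –CHO) is the principal characteristic group, giving the suffix -al.
The chain contains a C=C double bond, so the unsaturation ending is -ene.
Number the chain so that the aldehyde carbon is C-1 by definition.
That gives the double bond between C-3 and C-4; a bromo group at C-4; a chloro group at C-2.
Substituent prefixes are cited in alphabetical order (multiplying prefixes like di-/tri- are ignored for ordering).
The name is 4-bromo-2-chlorooct-3-enal.

4-bromo-2-chlorooct-3-enal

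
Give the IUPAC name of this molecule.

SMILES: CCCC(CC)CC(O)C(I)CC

The longest carbon chain that includes the –OH group has 9 carbons, so the parent hydride is nonane.
The highest-priority functional group is an alcohol (–OH), so the name ends in -ol.
The numbering direction is chosen so that numbering from this end puts the hydroxyl group at C-4 rather than C-6.
With this numbering: the hydroxyl at C-4; an ethyl group at C-6; an iodo group at C-3.
Prefixes are listed alphabetically: ethyl, iodo.
Assembling the pieces gives 6-ethyl-3-iodononan-4-ol.

6-ethyl-3-iodononan-4-ol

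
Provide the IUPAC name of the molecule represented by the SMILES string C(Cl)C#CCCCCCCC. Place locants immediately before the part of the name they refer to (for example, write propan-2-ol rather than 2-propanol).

Counting along the main chain through the multiple bond gives 10 carbons: the parent is decane.
A C≡C triple bond in the chain gives the infix -yne-.
The numbering direction is chosen so that numbering from this end puts the triple bond at C-2 rather than C-8.
That gives the triple bond between C-2 and C-3; a chloro group at C-1.
Assembling the pieces gives 1-chlorodec-2-yne.

1-chlorodec-2-yne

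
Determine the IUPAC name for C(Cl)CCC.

1-chlorobutane

The longest continuous carbon chain has 4 atoms, so the parent hydride is butane.
Number the chain so that the substituent locant set {1} is lower than {4} at the first point of difference.
With this numbering: a chloro group at C-1.
Putting it together: 1-chlorobutane.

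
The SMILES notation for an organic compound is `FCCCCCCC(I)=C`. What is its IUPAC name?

Counting along the main chain through the multiple bond gives 8 carbons: the parent is octane.
A C=C double bond in the chain gives the infix -ene-.
Number the chain so that numbering from this end puts the double bond at C-1 rather than C-7.
With this numbering: the double bond between C-1 and C-2; a fluoro group at C-8; an iodo group at C-2.
The substituents are ordered alphabetically, ignoring any di-/tri- multipliers.
Assembling the pieces gives 8-fluoro-2-iodooct-1-ene.

8-fluoro-2-iodooct-1-ene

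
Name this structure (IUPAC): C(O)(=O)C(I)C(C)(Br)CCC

Counting along the main chain through the –COOH group gives 6 carbons: the parent is hexane.
The highest-priority functional group is a carboxylic acid (terminal –COOH), so the name ends in -oic acid.
Number the chain so that the carboxylic acid carbon is C-1 by definition.
This places a bromo group at C-3; an iodo group at C-2; a methyl group at C-3.
Prefixes are listed alphabetically: bromo, iodo, methyl.
The name is 3-bromo-2-iodo-3-methylhexanoic acid.

3-bromo-2-iodo-3-methylhexanoic acid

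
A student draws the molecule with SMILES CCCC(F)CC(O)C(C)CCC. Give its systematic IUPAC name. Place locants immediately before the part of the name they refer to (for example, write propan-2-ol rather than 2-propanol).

7-fluoro-4-methyldecan-5-ol

Counting along the main chain through the –OH group gives 10 carbons: the parent is decane.
An alcohol (–OH) is the principal characteristic group, giving the suffix -ol.
Choose the numbering such that numbering from this end puts the hydroxyl group at C-5 rather than C-6.
This places the hydroxyl at C-5; a fluoro group at C-7; a methyl group at C-4.
Substituent prefixes are cited in alphabetical order (multiplying prefixes like di-/tri- are ignored for ordering).
Assembling the pieces gives 7-fluoro-4-methyldecan-5-ol.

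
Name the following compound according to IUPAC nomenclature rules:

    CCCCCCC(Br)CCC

The longest continuous carbon chain has 10 atoms, so the parent hydride is decane.
The numbering direction is chosen so that the substituent locant set {4} is lower than {7} at the first point of difference.
That gives a bromo group at C-4.
Assembling the pieces gives 4-bromodecane.

4-bromodecane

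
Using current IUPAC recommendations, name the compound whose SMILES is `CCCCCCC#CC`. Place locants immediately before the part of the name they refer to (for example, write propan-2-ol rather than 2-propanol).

The longest chain bearing the multiple bond is 9 carbons long (nonane).
A C≡C triple bond in the chain gives the infix -yne-.
The numbering direction is chosen so that numbering from this end puts the triple bond at C-2 rather than C-7.
That gives the triple bond between C-2 and C-3.
Putting it together: non-2-yne.

non-2-yne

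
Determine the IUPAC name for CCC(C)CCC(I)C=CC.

4-iodo-7-methylnon-2-ene

The longest chain bearing the multiple bond is 9 carbons long (nonane).
A C=C double bond in the chain gives the infix -ene-.
Choose the numbering such that numbering from this end puts the double bond at C-2 rather than C-7.
This places the double bond between C-2 and C-3; an iodo group at C-4; a methyl group at C-7.
The substituents are ordered alphabetically, ignoring any di-/tri- multipliers.
Assembling the pieces gives 4-iodo-7-methylnon-2-ene.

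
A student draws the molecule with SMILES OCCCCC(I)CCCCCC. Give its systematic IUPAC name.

Counting along the main chain through the –OH group gives 11 carbons: the parent is undecane.
The highest-priority functional group is an alcohol (–OH), so the name ends in -ol.
Number the chain so that numbering from this end puts the hydroxyl group at C-1 rather than C-11.
With this numbering: the hydroxyl at C-1; an iodo group at C-5.
Assembling the pieces gives 5-iodoundecan-1-ol.

5-iodoundecan-1-ol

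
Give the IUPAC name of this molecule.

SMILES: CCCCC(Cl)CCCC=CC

7-chloroundec-2-ene

The longest chain bearing the multiple bond is 11 carbons long (undecane).
There is one C=C double bond, indicated by the ending -ene.
Number the chain so that numbering from this end puts the double bond at C-2 rather than C-9.
That gives the double bond between C-2 and C-3; a chloro group at C-7.
The name is 7-chloroundec-2-ene.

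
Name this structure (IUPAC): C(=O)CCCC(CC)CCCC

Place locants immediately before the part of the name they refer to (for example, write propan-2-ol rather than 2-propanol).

5-ethylnonanal

The longest carbon chain that includes the –CHO group has 9 carbons, so the parent hydride is nonane.
The highest-priority functional group is an aldehyde (terminal –CHO), so the name ends in -al.
Choose the numbering such that the aldehyde carbon is C-1 by definition.
This places an ethyl group at C-5.
The name is 5-ethylnonanal.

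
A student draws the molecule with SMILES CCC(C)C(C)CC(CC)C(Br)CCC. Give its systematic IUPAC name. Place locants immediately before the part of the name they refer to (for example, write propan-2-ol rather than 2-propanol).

7-bromo-6-ethyl-3,4-dimethyldecane

The longest continuous carbon chain has 10 atoms, so the parent hydride is decane.
The numbering direction is chosen so that the substituent locant set {3,4,6,7} is lower than {4,5,7,8} at the first point of difference.
With this numbering: a bromo group at C-7; an ethyl group at C-6; methyl groups at C-3 and C-4.
Prefixes are listed alphabetically: bromo, ethyl, methyl.
The name is 7-bromo-6-ethyl-3,4-dimethyldecane.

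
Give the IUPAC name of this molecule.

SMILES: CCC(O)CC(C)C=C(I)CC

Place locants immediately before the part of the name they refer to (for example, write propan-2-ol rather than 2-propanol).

The longest carbon chain that includes the –OH group and the multiple bond has 9 carbons, so the parent hydride is nonane.
The principal characteristic group is an alcohol (–OH), named with the suffix -ol.
A C=C double bond in the chain gives the infix -ene-.
The numbering direction is chosen so that numbering from this end puts the hydroxyl group at C-3 rather than C-7.
This places the hydroxyl at C-3; the double bond between C-6 and C-7; an iodo group at C-7; a methyl group at C-5.
Prefixes are listed alphabetically: iodo, methyl.
The name is 7-iodo-5-methylnon-6-en-3-ol.

7-iodo-5-methylnon-6-en-3-ol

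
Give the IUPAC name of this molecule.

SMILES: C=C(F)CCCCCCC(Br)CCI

The longest chain bearing the multiple bond is 11 carbons long (undecane).
A C=C double bond in the chain gives the infix -ene-.
Choose the numbering such that numbering from this end puts the double bond at C-1 rather than C-10.
This places the double bond between C-1 and C-2; a bromo group at C-9; a fluoro group at C-2; an iodo group at C-11.
The substituents are ordered alphabetically, ignoring any di-/tri- multipliers.
The name is 9-bromo-2-fluoro-11-iodoundec-1-ene.

9-bromo-2-fluoro-11-iodoundec-1-ene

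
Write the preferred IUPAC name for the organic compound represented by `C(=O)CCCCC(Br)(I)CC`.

6-bromo-6-iodooctanal

Counting along the main chain through the –CHO group gives 8 carbons: the parent is octane.
An aldehyde (terminal –CHO) is the principal characteristic group, giving the suffix -al.
Number the chain so that the aldehyde carbon is C-1 by definition.
This places a bromo group at C-6; an iodo group at C-6.
The substituents are ordered alphabetically, ignoring any di-/tri- multipliers.
The name is 6-bromo-6-iodooctanal.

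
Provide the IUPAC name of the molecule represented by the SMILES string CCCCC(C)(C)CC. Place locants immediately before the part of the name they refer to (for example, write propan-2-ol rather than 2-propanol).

3,3-dimethylheptane

The longest continuous carbon chain has 7 atoms, so the parent hydride is heptane.
Choose the numbering such that the substituent locant set {3,3} is lower than {5,5} at the first point of difference.
This places two methyl groups at C-3.
Putting it together: 3,3-dimethylheptane.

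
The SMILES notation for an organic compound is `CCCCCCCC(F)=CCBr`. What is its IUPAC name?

1-bromo-3-fluorodec-2-ene

Counting along the main chain through the multiple bond gives 10 carbons: the parent is decane.
There is one C=C double bond, indicated by the ending -ene.
The numbering direction is chosen so that numbering from this end puts the double bond at C-2 rather than C-8.
That gives the double bond between C-2 and C-3; a bromo group at C-1; a fluoro group at C-3.
The substituents are ordered alphabetically, ignoring any di-/tri- multipliers.
Putting it together: 1-bromo-3-fluorodec-2-ene.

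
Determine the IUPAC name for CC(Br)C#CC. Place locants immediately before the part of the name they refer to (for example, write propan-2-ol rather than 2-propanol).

4-bromopent-2-yne

The longest chain bearing the multiple bond is 5 carbons long (pentane).
The chain contains a C≡C triple bond, so the unsaturation ending is -yne.
Choose the numbering such that numbering from this end puts the triple bond at C-2 rather than C-3.
This places the triple bond between C-2 and C-3; a bromo group at C-4.
Putting it together: 4-bromopent-2-yne.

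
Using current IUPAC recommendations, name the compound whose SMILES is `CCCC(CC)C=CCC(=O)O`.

The longest carbon chain that includes the –COOH group and the multiple bond has 8 carbons, so the parent hydride is octane.
The principal characteristic group is a carboxylic acid (terminal –COOH), named with the suffix -oic acid.
The chain contains a C=C double bond, so the unsaturation ending is -ene.
Choose the numbering such that the carboxylic acid carbon is C-1 by definition.
With this numbering: the double bond between C-3 and C-4; an ethyl group at C-5.
The name is 5-ethyloct-3-enoic acid.

5-ethyloct-3-enoic acid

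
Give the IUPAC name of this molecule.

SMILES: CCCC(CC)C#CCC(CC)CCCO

4,8-diethylundec-6-yn-1-ol

Counting along the main chain through the –OH group and the multiple bond gives 11 carbons: the parent is undecane.
An alcohol (–OH) is the principal characteristic group, giving the suffix -ol.
There is one C≡C triple bond, indicated by the ending -yne.
Choose the numbering such that numbering from this end puts the hydroxyl group at C-1 rather than C-11.
With this numbering: the hydroxyl at C-1; the triple bond between C-6 and C-7; ethyl groups at C-4 and C-8.
Putting it together: 4,8-diethylundec-6-yn-1-ol.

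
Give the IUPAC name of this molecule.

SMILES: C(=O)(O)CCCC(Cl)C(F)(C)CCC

5-chloro-6-fluoro-6-methylnonanoic acid

The longest carbon chain that includes the –COOH group has 9 carbons, so the parent hydride is nonane.
The principal characteristic group is a carboxylic acid (terminal –COOH), named with the suffix -oic acid.
The numbering direction is chosen so that the carboxylic acid carbon is C-1 by definition.
That gives a chloro group at C-5; a fluoro group at C-6; a methyl group at C-6.
Prefixes are listed alphabetically: chloro, fluoro, methyl.
Putting it together: 5-chloro-6-fluoro-6-methylnonanoic acid.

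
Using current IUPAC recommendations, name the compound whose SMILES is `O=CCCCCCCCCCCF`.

11-fluoroundecanal

The longest chain bearing the –CHO group is 11 carbons long (undecane).
The principal characteristic group is an aldehyde (terminal –CHO), named with the suffix -al.
Choose the numbering such that the aldehyde carbon is C-1 by definition.
This places a fluoro group at C-11.
Putting it together: 11-fluoroundecanal.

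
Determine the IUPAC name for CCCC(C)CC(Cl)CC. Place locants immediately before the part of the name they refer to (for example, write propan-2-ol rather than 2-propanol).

The longest carbon chain is 8 atoms: the parent is octane.
Choose the numbering such that the substituent locant set {3,5} is lower than {4,6} at the first point of difference.
That gives a chloro group at C-3; a methyl group at C-5.
Prefixes are listed alphabetically: chloro, methyl.
Putting it together: 3-chloro-5-methyloctane.

3-chloro-5-methyloctane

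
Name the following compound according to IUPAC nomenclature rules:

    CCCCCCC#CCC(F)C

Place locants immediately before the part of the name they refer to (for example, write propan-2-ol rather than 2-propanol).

2-fluoroundec-4-yne

The longest chain bearing the multiple bond is 11 carbons long (undecane).
The chain contains a C≡C triple bond, so the unsaturation ending is -yne.
Number the chain so that numbering from this end puts the triple bond at C-4 rather than C-7.
This places the triple bond between C-4 and C-5; a fluoro group at C-2.
Putting it together: 2-fluoroundec-4-yne.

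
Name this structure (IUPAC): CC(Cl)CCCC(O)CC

7-chlorooctan-3-ol

The longest carbon chain that includes the –OH group has 8 carbons, so the parent hydride is octane.
The principal characteristic group is an alcohol (–OH), named with the suffix -ol.
Choose the numbering such that numbering from this end puts the hydroxyl group at C-3 rather than C-6.
That gives the hydroxyl at C-3; a chloro group at C-7.
Assembling the pieces gives 7-chlorooctan-3-ol.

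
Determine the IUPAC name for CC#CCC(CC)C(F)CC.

Counting along the main chain through the multiple bond gives 8 carbons: the parent is octane.
The chain contains a C≡C triple bond, so the unsaturation ending is -yne.
Number the chain so that numbering from this end puts the triple bond at C-2 rather than C-6.
With this numbering: the triple bond between C-2 and C-3; an ethyl group at C-5; a fluoro group at C-6.
The substituents are ordered alphabetically, ignoring any di-/tri- multipliers.
The name is 5-ethyl-6-fluorooct-2-yne.

5-ethyl-6-fluorooct-2-yne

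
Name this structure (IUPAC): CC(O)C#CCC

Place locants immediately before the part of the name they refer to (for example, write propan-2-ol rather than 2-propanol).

Counting along the main chain through the –OH group and the multiple bond gives 6 carbons: the parent is hexane.
An alcohol (–OH) is the principal characteristic group, giving the suffix -ol.
The chain contains a C≡C triple bond, so the unsaturation ending is -yne.
Number the chain so that numbering from this end puts the hydroxyl group at C-2 rather than C-5.
This places the hydroxyl at C-2; the triple bond between C-3 and C-4.
Assembling the pieces gives hex-3-yn-2-ol.

hex-3-yn-2-ol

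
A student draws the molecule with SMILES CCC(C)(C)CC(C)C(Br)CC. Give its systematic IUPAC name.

The longest continuous carbon chain has 8 atoms, so the parent hydride is octane.
Number the chain so that the substituent locant set {3,3,5,6} is lower than {3,4,6,6} at the first point of difference.
With this numbering: a bromo group at C-6; methyl groups at C-3 (×2) and C-5.
The substituents are ordered alphabetically, ignoring any di-/tri- multipliers.
Putting it together: 6-bromo-3,3,5-trimethyloctane.

6-bromo-3,3,5-trimethyloctane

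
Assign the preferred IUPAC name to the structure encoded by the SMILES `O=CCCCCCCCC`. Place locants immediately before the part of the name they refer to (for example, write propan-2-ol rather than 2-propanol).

nonanal

The longest chain bearing the –CHO group is 9 carbons long (nonane).
The principal characteristic group is an aldehyde (terminal –CHO), named with the suffix -al.
The numbering direction is chosen so that the aldehyde carbon is C-1 by definition.
The name is nonanal.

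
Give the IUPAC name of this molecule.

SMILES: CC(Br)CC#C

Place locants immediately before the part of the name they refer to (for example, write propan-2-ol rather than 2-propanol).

The longest chain bearing the multiple bond is 5 carbons long (pentane).
There is one C≡C triple bond, indicated by the ending -yne.
Choose the numbering such that numbering from this end puts the triple bond at C-1 rather than C-4.
This places the triple bond between C-1 and C-2; a bromo group at C-4.
Putting it together: 4-bromopent-1-yne.

4-bromopent-1-yne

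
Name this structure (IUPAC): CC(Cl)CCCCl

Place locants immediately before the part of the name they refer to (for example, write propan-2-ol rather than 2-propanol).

The longest carbon chain is 5 atoms: the parent is pentane.
The numbering direction is chosen so that the substituent locant set {1,4} is lower than {2,5} at the first point of difference.
That gives chloro groups at C-1 and C-4.
The name is 1,4-dichloropentane.

1,4-dichloropentane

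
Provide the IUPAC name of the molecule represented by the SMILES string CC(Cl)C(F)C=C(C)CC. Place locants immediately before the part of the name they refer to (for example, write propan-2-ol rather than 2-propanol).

The longest chain bearing the multiple bond is 7 carbons long (heptane).
A C=C double bond in the chain gives the infix -ene-.
The numbering direction is chosen so that numbering from this end puts the double bond at C-3 rather than C-4.
This places the double bond between C-3 and C-4; a chloro group at C-6; a fluoro group at C-5; a methyl group at C-3.
Prefixes are listed alphabetically: chloro, fluoro, methyl.
The name is 6-chloro-5-fluoro-3-methylhept-3-ene.

6-chloro-5-fluoro-3-methylhept-3-ene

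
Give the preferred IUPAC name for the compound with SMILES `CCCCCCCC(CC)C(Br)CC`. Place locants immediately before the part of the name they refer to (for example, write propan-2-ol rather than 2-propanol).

3-bromo-4-ethylundecane

The longest continuous carbon chain has 11 atoms, so the parent hydride is undecane.
Number the chain so that the substituent locant set {3,4} is lower than {8,9} at the first point of difference.
This places a bromo group at C-3; an ethyl group at C-4.
Prefixes are listed alphabetically: bromo, ethyl.
Assembling the pieces gives 3-bromo-4-ethylundecane.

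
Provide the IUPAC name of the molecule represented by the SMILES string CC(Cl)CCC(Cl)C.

The parent chain contains 6 carbons (hexane).
Numbering from either end gives identical locants here.
That gives chloro groups at C-2 and C-5.
Assembling the pieces gives 2,5-dichlorohexane.

2,5-dichlorohexane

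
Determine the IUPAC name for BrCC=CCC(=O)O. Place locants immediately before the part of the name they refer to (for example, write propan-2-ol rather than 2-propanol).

5-bromopent-3-enoic acid

Counting along the main chain through the –COOH group and the multiple bond gives 5 carbons: the parent is pentane.
The highest-priority functional group is a carboxylic acid (terminal –COOH), so the name ends in -oic acid.
A C=C double bond in the chain gives the infix -ene-.
The numbering direction is chosen so that the carboxylic acid carbon is C-1 by definition.
This places the double bond between C-3 and C-4; a bromo group at C-5.
The name is 5-bromopent-3-enoic acid.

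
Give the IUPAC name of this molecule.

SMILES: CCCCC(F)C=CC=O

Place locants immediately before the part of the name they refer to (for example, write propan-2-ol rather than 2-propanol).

4-fluorooct-2-enal

The longest carbon chain that includes the –CHO group and the multiple bond has 8 carbons, so the parent hydride is octane.
The highest-priority functional group is an aldehyde (terminal –CHO), so the name ends in -al.
There is one C=C double bond, indicated by the ending -ene.
Choose the numbering such that the aldehyde carbon is C-1 by definition.
That gives the double bond between C-2 and C-3; a fluoro group at C-4.
The name is 4-fluorooct-2-enal.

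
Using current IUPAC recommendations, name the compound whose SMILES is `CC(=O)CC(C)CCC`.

Counting along the main chain through the carbonyl gives 7 carbons: the parent is heptane.
The highest-priority functional group is a ketone (C=O on an internal carbon), so the name ends in -one.
The numbering direction is chosen so that numbering from this end puts the carbonyl group at C-2 rather than C-6.
With this numbering: the carbonyl at C-2; a methyl group at C-4.
Putting it together: 4-methylheptan-2-one.

4-methylheptan-2-one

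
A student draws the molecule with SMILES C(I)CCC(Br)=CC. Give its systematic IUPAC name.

3-bromo-6-iodohex-2-ene

The longest carbon chain that includes the multiple bond has 6 carbons, so the parent hydride is hexane.
There is one C=C double bond, indicated by the ending -ene.
Number the chain so that numbering from this end puts the double bond at C-2 rather than C-4.
This places the double bond between C-2 and C-3; a bromo group at C-3; an iodo group at C-6.
The substituents are ordered alphabetically, ignoring any di-/tri- multipliers.
The name is 3-bromo-6-iodohex-2-ene.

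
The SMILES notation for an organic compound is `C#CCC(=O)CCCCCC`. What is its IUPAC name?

Counting along the main chain through the carbonyl and the multiple bond gives 10 carbons: the parent is decane.
A ketone (C=O on an internal carbon) is the principal characteristic group, giving the suffix -one.
There is one C≡C triple bond, indicated by the ending -yne.
Number the chain so that numbering from this end puts the carbonyl group at C-4 rather than C-7.
That gives the carbonyl at C-4; the triple bond between C-1 and C-2.
The name is dec-1-yn-4-one.

dec-1-yn-4-one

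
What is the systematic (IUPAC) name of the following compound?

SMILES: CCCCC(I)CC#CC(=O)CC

7-iodoundec-4-yn-3-one

Counting along the main chain through the carbonyl and the multiple bond gives 11 carbons: the parent is undecane.
The principal characteristic group is a ketone (C=O on an internal carbon), named with the suffix -one.
A C≡C triple bond in the chain gives the infix -yne-.
Number the chain so that numbering from this end puts the carbonyl group at C-3 rather than C-9.
This places the carbonyl at C-3; the triple bond between C-4 and C-5; an iodo group at C-7.
The name is 7-iodoundec-4-yn-3-one.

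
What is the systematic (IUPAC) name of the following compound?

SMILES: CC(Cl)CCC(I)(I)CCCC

2-chloro-5,5-diiodononane

The parent chain contains 9 carbons (nonane).
Choose the numbering such that the substituent locant set {2,5,5} is lower than {5,5,8} at the first point of difference.
With this numbering: a chloro group at C-2; two iodo groups at C-5.
The substituents are ordered alphabetically, ignoring any di-/tri- multipliers.
Assembling the pieces gives 2-chloro-5,5-diiodononane.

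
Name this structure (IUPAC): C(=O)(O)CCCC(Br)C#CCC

5-bromonon-6-ynoic acid

The longest carbon chain that includes the –COOH group and the multiple bond has 9 carbons, so the parent hydride is nonane.
The highest-priority functional group is a carboxylic acid (terminal –COOH), so the name ends in -oic acid.
There is one C≡C triple bond, indicated by the ending -yne.
Choose the numbering such that the carboxylic acid carbon is C-1 by definition.
With this numbering: the triple bond between C-6 and C-7; a bromo group at C-5.
Putting it together: 5-bromonon-6-ynoic acid.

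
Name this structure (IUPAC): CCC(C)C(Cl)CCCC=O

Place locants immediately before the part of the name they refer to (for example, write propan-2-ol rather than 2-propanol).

5-chloro-6-methyloctanal

Counting along the main chain through the –CHO group gives 8 carbons: the parent is octane.
The highest-priority functional group is an aldehyde (terminal –CHO), so the name ends in -al.
The numbering direction is chosen so that the aldehyde carbon is C-1 by definition.
With this numbering: a chloro group at C-5; a methyl group at C-6.
The substituents are ordered alphabetically, ignoring any di-/tri- multipliers.
The name is 5-chloro-6-methyloctanal.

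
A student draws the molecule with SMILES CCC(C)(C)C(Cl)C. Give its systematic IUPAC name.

The longest carbon chain is 5 atoms: the parent is pentane.
The numbering direction is chosen so that the substituent locant set {2,3,3} is lower than {3,3,4} at the first point of difference.
This places a chloro group at C-2; two methyl groups at C-3.
Prefixes are listed alphabetically: chloro, methyl.
Putting it together: 2-chloro-3,3-dimethylpentane.

2-chloro-3,3-dimethylpentane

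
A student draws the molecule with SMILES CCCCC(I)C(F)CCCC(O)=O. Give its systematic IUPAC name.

The longest chain bearing the –COOH group is 10 carbons long (decane).
A carboxylic acid (terminal –COOH) is the principal characteristic group, giving the suffix -oic acid.
Number the chain so that the carboxylic acid carbon is C-1 by definition.
With this numbering: a fluoro group at C-5; an iodo group at C-6.
The substituents are ordered alphabetically, ignoring any di-/tri- multipliers.
Putting it together: 5-fluoro-6-iododecanoic acid.

5-fluoro-6-iododecanoic acid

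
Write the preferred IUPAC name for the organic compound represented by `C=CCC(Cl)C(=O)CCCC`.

4-chloronon-1-en-5-one

The longest carbon chain that includes the carbonyl and the multiple bond has 9 carbons, so the parent hydride is nonane.
A ketone (C=O on an internal carbon) is the principal characteristic group, giving the suffix -one.
The chain contains a C=C double bond, so the unsaturation ending is -ene.
Number the chain so that numbering from this end puts the double bond at C-1 rather than C-8.
With this numbering: the carbonyl at C-5; the double bond between C-1 and C-2; a chloro group at C-4.
The name is 4-chloronon-1-en-5-one.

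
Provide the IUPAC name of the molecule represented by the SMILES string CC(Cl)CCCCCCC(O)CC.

10-chloroundecan-3-ol

The longest carbon chain that includes the –OH group has 11 carbons, so the parent hydride is undecane.
The principal characteristic group is an alcohol (–OH), named with the suffix -ol.
The numbering direction is chosen so that numbering from this end puts the hydroxyl group at C-3 rather than C-9.
That gives the hydroxyl at C-3; a chloro group at C-10.
The name is 10-chloroundecan-3-ol.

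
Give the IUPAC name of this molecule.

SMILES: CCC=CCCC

The longest chain bearing the multiple bond is 7 carbons long (heptane).
A C=C double bond in the chain gives the infix -ene-.
Number the chain so that numbering from this end puts the double bond at C-3 rather than C-4.
That gives the double bond between C-3 and C-4.
The name is hept-3-ene.

hept-3-ene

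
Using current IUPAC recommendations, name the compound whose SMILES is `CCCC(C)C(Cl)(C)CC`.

3-chloro-3,4-dimethylheptane

The longest carbon chain is 7 atoms: the parent is heptane.
The numbering direction is chosen so that the substituent locant set {3,3,4} is lower than {4,5,5} at the first point of difference.
That gives a chloro group at C-3; methyl groups at C-3 and C-4.
Prefixes are listed alphabetically: chloro, methyl.
The name is 3-chloro-3,4-dimethylheptane.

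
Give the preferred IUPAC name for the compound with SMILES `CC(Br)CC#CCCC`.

2-bromooct-4-yne

The longest carbon chain that includes the multiple bond has 8 carbons, so the parent hydride is octane.
There is one C≡C triple bond, indicated by the ending -yne.
The numbering direction is chosen so that the substituent locant set {2} is lower than {7} at the first point of difference.
With this numbering: the triple bond between C-4 and C-5; a bromo group at C-2.
Putting it together: 2-bromooct-4-yne.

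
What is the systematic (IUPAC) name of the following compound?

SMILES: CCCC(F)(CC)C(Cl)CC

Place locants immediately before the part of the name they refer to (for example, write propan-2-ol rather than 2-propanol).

The parent chain contains 7 carbons (heptane).
The numbering direction is chosen so that the substituent locant set {3,4,4} is lower than {4,4,5} at the first point of difference.
That gives a chloro group at C-3; an ethyl group at C-4; a fluoro group at C-4.
The substituents are ordered alphabetically, ignoring any di-/tri- multipliers.
The name is 3-chloro-4-ethyl-4-fluoroheptane.

3-chloro-4-ethyl-4-fluoroheptane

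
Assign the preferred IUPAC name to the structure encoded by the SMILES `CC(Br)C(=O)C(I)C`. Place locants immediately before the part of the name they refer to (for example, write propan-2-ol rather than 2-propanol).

The longest chain bearing the carbonyl is 5 carbons long (pentane).
The highest-priority functional group is a ketone (C=O on an internal carbon), so the name ends in -one.
The numbering direction is chosen so that the locant sets are identical either way, so the alphabetically earlier bromo substituent takes the lower locant (2 rather than 4).
With this numbering: the carbonyl at C-3; a bromo group at C-2; an iodo group at C-4.
Prefixes are listed alphabetically: bromo, iodo.
The name is 2-bromo-4-iodopentan-3-one.

2-bromo-4-iodopentan-3-one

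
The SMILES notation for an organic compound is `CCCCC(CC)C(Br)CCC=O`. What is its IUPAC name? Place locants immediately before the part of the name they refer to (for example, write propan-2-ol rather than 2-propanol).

4-bromo-5-ethylnonanal

The longest carbon chain that includes the –CHO group has 9 carbons, so the parent hydride is nonane.
An aldehyde (terminal –CHO) is the principal characteristic group, giving the suffix -al.
Choose the numbering such that the aldehyde carbon is C-1 by definition.
This places a bromo group at C-4; an ethyl group at C-5.
Substituent prefixes are cited in alphabetical order (multiplying prefixes like di-/tri- are ignored for ordering).
Assembling the pieces gives 4-bromo-5-ethylnonanal.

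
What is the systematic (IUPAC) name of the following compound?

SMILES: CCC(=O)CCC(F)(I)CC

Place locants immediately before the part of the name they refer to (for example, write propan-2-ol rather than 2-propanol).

6-fluoro-6-iodooctan-3-one

The longest chain bearing the carbonyl is 8 carbons long (octane).
The principal characteristic group is a ketone (C=O on an internal carbon), named with the suffix -one.
Choose the numbering such that numbering from this end puts the carbonyl group at C-3 rather than C-6.
With this numbering: the carbonyl at C-3; a fluoro group at C-6; an iodo group at C-6.
The substituents are ordered alphabetically, ignoring any di-/tri- multipliers.
The name is 6-fluoro-6-iodooctan-3-one.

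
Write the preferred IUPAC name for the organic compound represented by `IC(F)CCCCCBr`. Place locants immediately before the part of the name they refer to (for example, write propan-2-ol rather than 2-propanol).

The longest carbon chain is 6 atoms: the parent is hexane.
Choose the numbering such that the substituent locant set {1,1,6} is lower than {1,6,6} at the first point of difference.
With this numbering: a bromo group at C-6; a fluoro group at C-1; an iodo group at C-1.
The substituents are ordered alphabetically, ignoring any di-/tri- multipliers.
Putting it together: 6-bromo-1-fluoro-1-iodohexane.

6-bromo-1-fluoro-1-iodohexane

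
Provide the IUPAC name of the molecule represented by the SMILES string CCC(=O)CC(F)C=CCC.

5-fluoronon-6-en-3-one

The longest chain bearing the carbonyl and the multiple bond is 9 carbons long (nonane).
A ketone (C=O on an internal carbon) is the principal characteristic group, giving the suffix -one.
There is one C=C double bond, indicated by the ending -ene.
The numbering direction is chosen so that numbering from this end puts the carbonyl group at C-3 rather than C-7.
With this numbering: the carbonyl at C-3; the double bond between C-6 and C-7; a fluoro group at C-5.
Putting it together: 5-fluoronon-6-en-3-one.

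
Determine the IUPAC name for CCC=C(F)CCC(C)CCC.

4-fluoro-7-methyldec-3-ene

Counting along the main chain through the multiple bond gives 10 carbons: the parent is decane.
The chain contains a C=C double bond, so the unsaturation ending is -ene.
Number the chain so that numbering from this end puts the double bond at C-3 rather than C-7.
This places the double bond between C-3 and C-4; a fluoro group at C-4; a methyl group at C-7.
Prefixes are listed alphabetically: fluoro, methyl.
Assembling the pieces gives 4-fluoro-7-methyldec-3-ene.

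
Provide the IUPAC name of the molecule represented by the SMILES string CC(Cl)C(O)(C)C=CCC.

2-chloro-3-methylhept-4-en-3-ol

The longest carbon chain that includes the –OH group and the multiple bond has 7 carbons, so the parent hydride is heptane.
The highest-priority functional group is an alcohol (–OH), so the name ends in -ol.
The chain contains a C=C double bond, so the unsaturation ending is -ene.
Choose the numbering such that numbering from this end puts the hydroxyl group at C-3 rather than C-5.
This places the hydroxyl at C-3; the double bond between C-4 and C-5; a chloro group at C-2; a methyl group at C-3.
Substituent prefixes are cited in alphabetical order (multiplying prefixes like di-/tri- are ignored for ordering).
Assembling the pieces gives 2-chloro-3-methylhept-4-en-3-ol.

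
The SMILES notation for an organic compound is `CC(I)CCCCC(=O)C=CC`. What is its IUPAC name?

The longest carbon chain that includes the carbonyl and the multiple bond has 10 carbons, so the parent hydride is decane.
A ketone (C=O on an internal carbon) is the principal characteristic group, giving the suffix -one.
There is one C=C double bond, indicated by the ending -ene.
Number the chain so that numbering from this end puts the carbonyl group at C-4 rather than C-7.
That gives the carbonyl at C-4; the double bond between C-2 and C-3; an iodo group at C-9.
Assembling the pieces gives 9-iododec-2-en-4-one.

9-iododec-2-en-4-one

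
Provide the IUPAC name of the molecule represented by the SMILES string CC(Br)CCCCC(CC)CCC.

The parent chain contains 10 carbons (decane).
The numbering direction is chosen so that the substituent locant set {2,7} is lower than {4,9} at the first point of difference.
That gives a bromo group at C-2; an ethyl group at C-7.
Substituent prefixes are cited in alphabetical order (multiplying prefixes like di-/tri- are ignored for ordering).
The name is 2-bromo-7-ethyldecane.

2-bromo-7-ethyldecane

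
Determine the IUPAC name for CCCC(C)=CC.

Counting along the main chain through the multiple bond gives 6 carbons: the parent is hexane.
A C=C double bond in the chain gives the infix -ene-.
Choose the numbering such that numbering from this end puts the double bond at C-2 rather than C-4.
This places the double bond between C-2 and C-3; a methyl group at C-3.
Assembling the pieces gives 3-methylhex-2-ene.

3-methylhex-2-ene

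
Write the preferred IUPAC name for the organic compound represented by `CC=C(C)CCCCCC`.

Counting along the main chain through the multiple bond gives 9 carbons: the parent is nonane.
A C=C double bond in the chain gives the infix -ene-.
Number the chain so that numbering from this end puts the double bond at C-2 rather than C-7.
This places the double bond between C-2 and C-3; a methyl group at C-3.
Assembling the pieces gives 3-methylnon-2-ene.

3-methylnon-2-ene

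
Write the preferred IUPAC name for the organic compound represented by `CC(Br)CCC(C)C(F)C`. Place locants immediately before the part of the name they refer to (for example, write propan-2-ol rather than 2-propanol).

The longest continuous carbon chain has 7 atoms, so the parent hydride is heptane.
Number the chain so that the substituent locant set {2,3,6} is lower than {2,5,6} at the first point of difference.
That gives a bromo group at C-6; a fluoro group at C-2; a methyl group at C-3.
Substituent prefixes are cited in alphabetical order (multiplying prefixes like di-/tri- are ignored for ordering).
The name is 6-bromo-2-fluoro-3-methylheptane.

6-bromo-2-fluoro-3-methylheptane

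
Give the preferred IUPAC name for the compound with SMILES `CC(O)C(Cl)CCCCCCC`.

The longest carbon chain that includes the –OH group has 10 carbons, so the parent hydride is decane.
The principal characteristic group is an alcohol (–OH), named with the suffix -ol.
Number the chain so that numbering from this end puts the hydroxyl group at C-2 rather than C-9.
That gives the hydroxyl at C-2; a chloro group at C-3.
Assembling the pieces gives 3-chlorodecan-2-ol.

3-chlorodecan-2-ol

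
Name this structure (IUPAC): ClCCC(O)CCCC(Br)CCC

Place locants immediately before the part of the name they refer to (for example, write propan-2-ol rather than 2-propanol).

7-bromo-1-chlorodecan-3-ol

Counting along the main chain through the –OH group gives 10 carbons: the parent is decane.
The principal characteristic group is an alcohol (–OH), named with the suffix -ol.
Choose the numbering such that numbering from this end puts the hydroxyl group at C-3 rather than C-8.
This places the hydroxyl at C-3; a bromo group at C-7; a chloro group at C-1.
Substituent prefixes are cited in alphabetical order (multiplying prefixes like di-/tri- are ignored for ordering).
Assembling the pieces gives 7-bromo-1-chlorodecan-3-ol.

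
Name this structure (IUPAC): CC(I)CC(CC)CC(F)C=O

4-ethyl-2-fluoro-6-iodoheptanal

The longest carbon chain that includes the –CHO group has 7 carbons, so the parent hydride is heptane.
The highest-priority functional group is an aldehyde (terminal –CHO), so the name ends in -al.
The numbering direction is chosen so that the aldehyde carbon is C-1 by definition.
With this numbering: an ethyl group at C-4; a fluoro group at C-2; an iodo group at C-6.
Substituent prefixes are cited in alphabetical order (multiplying prefixes like di-/tri- are ignored for ordering).
The name is 4-ethyl-2-fluoro-6-iodoheptanal.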